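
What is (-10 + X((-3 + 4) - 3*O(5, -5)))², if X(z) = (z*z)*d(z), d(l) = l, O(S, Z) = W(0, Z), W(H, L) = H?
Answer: 81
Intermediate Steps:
O(S, Z) = 0
X(z) = z³ (X(z) = (z*z)*z = z²*z = z³)
(-10 + X((-3 + 4) - 3*O(5, -5)))² = (-10 + ((-3 + 4) - 3*0)³)² = (-10 + (1 + 0)³)² = (-10 + 1³)² = (-10 + 1)² = (-9)² = 81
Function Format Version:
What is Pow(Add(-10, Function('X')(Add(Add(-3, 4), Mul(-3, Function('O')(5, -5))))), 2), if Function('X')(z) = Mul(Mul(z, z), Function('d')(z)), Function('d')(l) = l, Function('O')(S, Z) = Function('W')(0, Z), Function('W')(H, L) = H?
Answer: 81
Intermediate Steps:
Function('O')(S, Z) = 0
Function('X')(z) = Pow(z, 3) (Function('X')(z) = Mul(Mul(z, z), z) = Mul(Pow(z, 2), z) = Pow(z, 3))
Pow(Add(-10, Function('X')(Add(Add(-3, 4), Mul(-3, Function('O')(5, -5))))), 2) = Pow(Add(-10, Pow(Add(Add(-3, 4), Mul(-3, 0)), 3)), 2) = Pow(Add(-10, Pow(Add(1, 0), 3)), 2) = Pow(Add(-10, Pow(1, 3)), 2) = Pow(Add(-10, 1), 2) = Pow(-9, 2) = 81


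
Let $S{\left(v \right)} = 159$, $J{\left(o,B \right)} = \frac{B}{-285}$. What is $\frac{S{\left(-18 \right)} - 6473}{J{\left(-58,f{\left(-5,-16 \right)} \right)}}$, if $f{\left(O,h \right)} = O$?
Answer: $-359898$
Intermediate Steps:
$J{\left(o,B \right)} = - \frac{B}{285}$ ($J{\left(o,B \right)} = B \left(- \frac{1}{285}\right) = - \frac{B}{285}$)
$\frac{S{\left(-18 \right)} - 6473}{J{\left(-58,f{\left(-5,-16 \right)} \right)}} = \frac{159 - 6473}{\left(- \frac{1}{285}\right) \left(-5\right)} = \left(159 - 6473\right) \frac{1}{\frac{1}{57}} = \left(-6314\right) 57 = -359898$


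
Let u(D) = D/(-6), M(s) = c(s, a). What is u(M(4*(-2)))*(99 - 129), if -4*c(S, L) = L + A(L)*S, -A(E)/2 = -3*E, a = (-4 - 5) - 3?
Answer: -705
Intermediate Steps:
a = -12 (a = -9 - 3 = -12)
A(E) = 6*E (A(E) = -(-6)*E = 6*E)
c(S, L) = -L/4 - 3*L*S/2 (c(S, L) = -(L + (6*L)*S)/4 = -(L + 6*L*S)/4 = -L/4 - 3*L*S/2)
M(s) = 3 + 18*s (M(s) = (1/4)*(-12)*(-1 - 6*s) = 3 + 18*s)
u(D) = -D/6 (u(D) = D*(-1/6) = -D/6)
u(M(4*(-2)))*(99 - 129) = (-(3 + 18*(4*(-2)))/6)*(99 - 129) = -(3 + 18*(-8))/6*(-30) = -(3 - 144)/6*(-30) = -1/6*(-141)*(-30) = (47/2)*(-30) = -705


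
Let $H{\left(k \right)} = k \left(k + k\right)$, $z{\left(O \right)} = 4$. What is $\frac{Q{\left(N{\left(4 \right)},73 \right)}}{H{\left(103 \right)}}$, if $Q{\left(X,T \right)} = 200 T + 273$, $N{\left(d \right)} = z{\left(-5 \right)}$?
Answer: $\frac{14873}{21218} \approx 0.70096$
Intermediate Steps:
$H{\left(k \right)} = 2 k^{2}$ ($H{\left(k \right)} = k 2 k = 2 k^{2}$)
$N{\left(d \right)} = 4$
$Q{\left(X,T \right)} = 273 + 200 T$
$\frac{Q{\left(N{\left(4 \right)},73 \right)}}{H{\left(103 \right)}} = \frac{273 + 200 \cdot 73}{2 \cdot 103^{2}} = \frac{273 + 14600}{2 \cdot 10609} = \frac{14873}{21218}$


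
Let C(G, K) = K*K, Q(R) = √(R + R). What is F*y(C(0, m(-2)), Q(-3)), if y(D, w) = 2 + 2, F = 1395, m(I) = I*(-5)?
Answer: 5580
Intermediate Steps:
m(I) = -5*I
Q(R) = √2*√R (Q(R) = √(2*R) = √2*√R)
C(G, K) = K²
y(D, w) = 4
F*y(C(0, m(-2)), Q(-3)) = 1395*4 = 5580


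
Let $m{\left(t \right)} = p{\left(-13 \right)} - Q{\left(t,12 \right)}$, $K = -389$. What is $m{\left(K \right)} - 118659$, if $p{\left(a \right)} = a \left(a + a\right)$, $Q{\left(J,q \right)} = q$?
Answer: $-118333$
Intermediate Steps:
$p{\left(a \right)} = 2 a^{2}$ ($p{\left(a \right)} = a 2 a = 2 a^{2}$)
$m{\left(t \right)} = 326$ ($m{\left(t \right)} = 2 \left(-13\right)^{2} - 12 = 2 \cdot 169 - 12 = 338 - 12 = 326$)
$m{\left(K \right)} - 118659 = 326 - 118659 = -118333$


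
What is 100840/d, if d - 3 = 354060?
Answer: 100840/354063 ≈ 0.28481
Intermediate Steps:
d = 354063 (d = 3 + 354060 = 354063)
100840/d = 100840/354063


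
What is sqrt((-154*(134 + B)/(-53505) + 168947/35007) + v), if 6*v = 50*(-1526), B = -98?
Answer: I*sqrt(550577430379155579645)/208116615 ≈ 112.75*I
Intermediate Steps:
v = -38150/3 (v = (50*(-1526))/6 = (1/6)*(-76300) = -38150/3 ≈ -12717.)
sqrt((-154*(134 + B)/(-53505) + 168947/35007) + v) = sqrt((-154*(134 - 98)/(-53505) + 168947/35007) - 38150/3) = sqrt((-154*36*(-1/53505) + 168947*(1/35007)) - 38150/3) = sqrt((-5544*(-1/53505) + 168947/35007) - 38150/3) = sqrt((616/5945 + 168947/35007) - 38150/3) = sqrt(1025954227/208116615 - 38150/3) = sqrt(-2645523666523/208116615) = I*sqrt(550577430379155579645)/208116615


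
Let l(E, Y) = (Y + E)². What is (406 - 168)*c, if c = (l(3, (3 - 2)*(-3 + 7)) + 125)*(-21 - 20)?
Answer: -1697892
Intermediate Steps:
l(E, Y) = (E + Y)²
c = -7134 (c = ((3 + (3 - 2)*(-3 + 7))² + 125)*(-21 - 20) = ((3 + 1*4)² + 125)*(-41) = ((3 + 4)² + 125)*(-41) = (7² + 125)*(-41) = (49 + 125)*(-41) = 174*(-41) = -7134)
(406 - 168)*c = (406 - 168)*(-7134) = 238*(-7134) = -1697892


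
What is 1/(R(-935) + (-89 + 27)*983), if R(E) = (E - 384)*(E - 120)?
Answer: 1/1330599 ≈ 7.5154e-7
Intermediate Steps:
R(E) = (-384 + E)*(-120 + E)
1/(R(-935) + (-89 + 27)*983) = 1/((46080 + (-935)**2 - 504*(-935)) + (-89 + 27)*983) = 1/((46080 + 874225 + 471240) - 62*983) = 1/(1391545 - 60946) = 1/1330599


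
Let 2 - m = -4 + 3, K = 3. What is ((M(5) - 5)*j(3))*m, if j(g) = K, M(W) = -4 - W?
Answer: -126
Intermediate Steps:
m = 3 (m = 2 - (-4 + 3) = 2 - 1*(-1) = 2 + 1 = 3)
j(g) = 3
((M(5) - 5)*j(3))*m = (((-4 - 1*5) - 5)*3)*3 = (((-4 - 5) - 5)*3)*3 = ((-9 - 5)*3)*3 = -14*3*3 = -42*3 = -126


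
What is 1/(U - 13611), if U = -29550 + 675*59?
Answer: -1/3336 ≈ -0.00029976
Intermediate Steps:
U = 10275 (U = -29550 + 39825 = 10275)
1/(U - 13611) = 1/(10275 - 13611) = 1/(-3336) = -1/3336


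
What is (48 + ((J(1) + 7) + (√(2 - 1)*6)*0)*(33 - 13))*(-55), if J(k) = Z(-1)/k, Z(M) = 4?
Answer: -14740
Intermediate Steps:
J(k) = 4/k
(48 + ((J(1) + 7) + (√(2 - 1)*6)*0)*(33 - 13))*(-55) = (48 + ((4/1 + 7) + (√(2 - 1)*6)*0)*(33 - 13))*(-55) = (48 + ((4*1 + 7) + (√1*6)*0)*20)*(-55) = (48 + ((4 + 7) + (1*6)*0)*20)*(-55) = (48 + (11 + 6*0)*20)*(-55) = (48 + (11 + 0)*20)*(-55) = (48 + 11*20)*(-55) = (48 + 220)*(-55) = 268*(-55) = -14740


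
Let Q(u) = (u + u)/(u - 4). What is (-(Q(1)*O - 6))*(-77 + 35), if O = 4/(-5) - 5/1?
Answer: -448/5 ≈ -89.600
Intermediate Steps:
Q(u) = 2*u/(-4 + u) (Q(u) = (2*u)/(-4 + u) = 2*u/(-4 + u))
O = -29/5 (O = 4*(-1/5) - 5*1 = -4/5 - 5 = -29/5 ≈ -5.8000)
(-(Q(1)*O - 6))*(-77 + 35) = (-((2*1/(-4 + 1))*(-29/5) - 6))*(-77 + 35) = -((2*1/(-3))*(-29/5) - 6)*(-42) = -((2*1*(-1/3))*(-29/5) - 6)*(-42) = -(-2/3*(-29/5) - 6)*(-42) = -(58/15 - 6)*(-42) = -1*(-32/15)*(-42) = (32/15)*(-42) = -448/5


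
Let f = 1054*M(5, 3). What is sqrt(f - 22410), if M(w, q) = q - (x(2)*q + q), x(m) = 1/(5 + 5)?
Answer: 7*I*sqrt(11595)/5 ≈ 150.75*I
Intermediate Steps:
x(m) = 1/10
M(w, q) = -q/10 (M(w, q) = q - (q/10 + q) = q - 11*q/10 = -q/10)
f = -1581/5 (f = 1054*(-1/10*3) = 1054*(-3/10) = -1581/5 ≈ -316.20)
sqrt(f - 22410) = sqrt(-1581/5 - 22410) = sqrt(-113631/5) = 7*I*sqrt(11595)/5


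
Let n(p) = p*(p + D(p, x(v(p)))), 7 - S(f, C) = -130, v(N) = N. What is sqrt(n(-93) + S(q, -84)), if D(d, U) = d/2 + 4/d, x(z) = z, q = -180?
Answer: sqrt(52458)/2 ≈ 114.52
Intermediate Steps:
S(f, C) = 137 (S(f, C) = 7 - 1*(-130) = 7 + 130 = 137)
D(d, U) = d/2 + 4/d (D(d, U) = d*(1/2) + 4/d = d/2 + 4/d)
n(p) = p*(4/p + 3*p/2) (n(p) = p*(p + (p/2 + 4/p)) = p*(4/p + 3*p/2))
sqrt(n(-93) + S(q, -84)) = sqrt((4 + (3/2)*(-93)**2) + 137) = sqrt((4 + (3/2)*8649) + 137) = sqrt((4 + 25947/2) + 137) = sqrt(25955/2 + 137) = sqrt(26229/2) = sqrt(52458)/2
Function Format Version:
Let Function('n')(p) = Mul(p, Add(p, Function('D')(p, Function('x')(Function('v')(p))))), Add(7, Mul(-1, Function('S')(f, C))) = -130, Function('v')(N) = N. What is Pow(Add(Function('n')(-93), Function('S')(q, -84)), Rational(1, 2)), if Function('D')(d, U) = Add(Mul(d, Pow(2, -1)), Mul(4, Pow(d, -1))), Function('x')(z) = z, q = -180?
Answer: Mul(Rational(1, 2), Pow(52458, Rational(1, 2))) ≈ 114.52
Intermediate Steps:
Function('S')(f, C) = 137 (Function('S')(f, C) = Add(7, Mul(-1, -130)) = Add(7, 130) = 137)
Function('D')(d, U) = Add(Mul(Rational(1, 2), d), Mul(4, Pow(d, -1))) (Function('D')(d, U) = Add(Mul(d, Rational(1, 2)), Mul(4, Pow(d, -1))) = Add(Mul(Rational(1, 2), d), Mul(4, Pow(d, -1))))
Function('n')(p) = Mul(p, Add(Mul(4, Pow(p, -1)), Mul(Rational(3, 2), p))) (Function('n')(p) = Mul(p, Add(p, Add(Mul(Rational(1, 2), p), Mul(4, Pow(p, -1))))) = Mul(p, Add(Mul(4, Pow(p, -1)), Mul(Rational(3, 2), p))))
Pow(Add(Function('n')(-93), Function('S')(q, -84)), Rational(1, 2)) = Pow(Add(Add(4, Mul(Rational(3, 2), Pow(-93, 2))), 137), Rational(1, 2)) = Pow(Add(Add(4, Mul(Rational(3, 2), 8649)), 137), Rational(1, 2)) = Pow(Add(Add(4, Rational(25947, 2)), 137), Rational(1, 2)) = Pow(Add(Rational(25955, 2), 137), Rational(1, 2)) = Pow(Rational(26229, 2), Rational(1, 2)) = Mul(Rational(1, 2), Pow(52458, Rational(1, 2)))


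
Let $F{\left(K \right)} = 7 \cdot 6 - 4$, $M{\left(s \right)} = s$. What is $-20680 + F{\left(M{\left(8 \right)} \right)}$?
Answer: $-20642$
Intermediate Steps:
$F{\left(K \right)} = 38$ ($F{\left(K \right)} = 42 - 4 = 38$)
$-20680 + F{\left(M{\left(8 \right)} \right)} = -20680 + 38 = -20642$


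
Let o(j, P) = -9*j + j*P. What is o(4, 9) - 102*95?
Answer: -9690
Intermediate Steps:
o(j, P) = -9*j + P*j
o(4, 9) - 102*95 = 4*(-9 + 9) - 102*95 = 4*0 - 9690 = 0 - 9690 = -9690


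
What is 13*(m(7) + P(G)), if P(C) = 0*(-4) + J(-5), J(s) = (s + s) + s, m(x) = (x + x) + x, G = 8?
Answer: 78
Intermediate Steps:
m(x) = 3*x (m(x) = 2*x + x = 3*x)
J(s) = 3*s (J(s) = 2*s + s = 3*s)
P(C) = -15 (P(C) = 0*(-4) + 3*(-5) = 0 - 15 = -15)
13*(m(7) + P(G)) = 13*(3*7 - 15) = 13*(21 - 15) = 13*6 = 78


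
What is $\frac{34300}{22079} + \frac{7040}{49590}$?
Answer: $\frac{185637316}{109489761} \approx 1.6955$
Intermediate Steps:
$\frac{34300}{22079} + \frac{7040}{49590} = 34300 \cdot \frac{1}{22079} + 7040 \cdot \frac{1}{49590} = \frac{34300}{22079} + \frac{704}{4959} = \frac{185637316}{109489761}$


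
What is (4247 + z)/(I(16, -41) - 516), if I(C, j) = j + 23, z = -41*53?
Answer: -1037/267 ≈ -3.8839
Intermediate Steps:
z = -2173
I(C, j) = 23 + j
(4247 + z)/(I(16, -41) - 516) = (4247 - 2173)/((23 - 41) - 516) = 2074/(-18 - 516) = 2074/(-534) = 2074*(-1/534) = -1037/267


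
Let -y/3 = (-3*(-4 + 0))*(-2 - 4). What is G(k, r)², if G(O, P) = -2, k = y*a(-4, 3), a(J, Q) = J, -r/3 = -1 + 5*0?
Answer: 4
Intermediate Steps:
r = 3 (r = -3*(-1 + 5*0) = -3*(-1 + 0) = -3*(-1) = 3)
y = 216 (y = -3*(-3*(-4 + 0))*(-2 - 4) = -3*(-3*(-4))*(-6) = -36*(-6) = -3*(-72) = 216)
k = -864 (k = 216*(-4) = -864)
G(k, r)² = (-2)² = 4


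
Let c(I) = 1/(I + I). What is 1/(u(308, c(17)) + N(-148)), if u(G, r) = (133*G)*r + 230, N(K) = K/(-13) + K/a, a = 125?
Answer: 27625/39918792 ≈ 0.00069203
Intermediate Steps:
N(K) = -112*K/1625 (N(K) = K/(-13) + K/125 = K*(-1/13) + K*(1/125) = -K/13 + K/125 = -112*K/1625)
c(I) = 1/(2*I)
u(G, r) = 230 + 133*G*r (u(G, r) = 133*G*r + 230 = 230 + 133*G*r)
1/(u(308, c(17)) + N(-148)) = 1/((230 + 133*308*((1/2)/17)) - 112/1625*(-148)) = 1/((230 + 133*308*((1/2)*(1/17))) + 16576/1625) = 1/((230 + 133*308*(1/34)) + 16576/1625) = 1/((230 + 20482/17) + 16576/1625) = 1/(24392/17 + 16576/1625) = 1/(39918792/27625) = 27625/39918792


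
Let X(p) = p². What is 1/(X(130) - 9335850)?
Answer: -1/9318950 ≈ -1.0731e-7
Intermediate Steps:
1/(X(130) - 9335850) = 1/(130² - 9335850) = 1/(16900 - 9335850) = 1/(-9318950) = -1/9318950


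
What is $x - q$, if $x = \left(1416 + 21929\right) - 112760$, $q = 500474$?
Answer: $-589889$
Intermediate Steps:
$x = -89415$ ($x = 23345 - 112760 = -89415$)
$x - q = -89415 - 500474 = -589889$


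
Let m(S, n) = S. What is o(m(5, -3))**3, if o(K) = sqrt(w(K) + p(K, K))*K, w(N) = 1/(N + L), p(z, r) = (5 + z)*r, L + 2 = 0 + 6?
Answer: 56375*sqrt(451)/27 ≈ 44342.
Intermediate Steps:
L = 4 (L = -2 + (0 + 6) = -2 + 6 = 4)
p(z, r) = r*(5 + z)
w(N) = 1/(4 + N) (w(N) = 1/(N + 4) = 1/(4 + N))
o(K) = K*sqrt(1/(4 + K) + K*(5 + K)) (o(K) = sqrt(1/(4 + K) + K*(5 + K))*K = K*sqrt(1/(4 + K) + K*(5 + K)))
o(m(5, -3))**3 = (5*sqrt((1 + 5*(4 + 5)*(5 + 5))/(4 + 5)))**3 = (5*sqrt((1 + 5*9*10)/9))**3 = (5*sqrt((1 + 450)/9))**3 = (5*sqrt((1/9)*451))**3 = (5*sqrt(451/9))**3 = (5*(sqrt(451)/3))**3 = (5*sqrt(451)/3)**3 = 56375*sqrt(451)/27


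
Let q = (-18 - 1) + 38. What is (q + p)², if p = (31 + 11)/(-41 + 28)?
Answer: 42025/169 ≈ 248.67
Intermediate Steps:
q = 19 (q = -19 + 38 = 19)
p = -42/13 (p = 42/(-13) = 42*(-1/13) = -42/13 ≈ -3.2308)
(q + p)² = (19 - 42/13)² = (205/13)² = 42025/169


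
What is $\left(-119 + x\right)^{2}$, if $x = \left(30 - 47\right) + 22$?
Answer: $12996$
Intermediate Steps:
$x = 5$ ($x = -17 + 22 = 5$)
$\left(-119 + x\right)^{2} = \left(-119 + 5\right)^{2} = \left(-114\right)^{2} = 12996$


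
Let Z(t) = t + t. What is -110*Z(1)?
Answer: -220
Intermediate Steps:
Z(t) = 2*t
-110*Z(1) = -220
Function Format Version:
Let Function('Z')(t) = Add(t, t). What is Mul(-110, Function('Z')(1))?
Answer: -220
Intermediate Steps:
Function('Z')(t) = Mul(2, t)
Mul(-110, Function('Z')(1)) = Mul(-110, Mul(2, 1)) = Mul(-110, 2) = -220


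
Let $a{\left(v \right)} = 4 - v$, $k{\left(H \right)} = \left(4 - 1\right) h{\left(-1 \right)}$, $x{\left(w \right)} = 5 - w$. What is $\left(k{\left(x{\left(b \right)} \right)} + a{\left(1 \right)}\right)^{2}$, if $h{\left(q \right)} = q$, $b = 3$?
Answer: $0$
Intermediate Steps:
$k{\left(H \right)} = -3$ ($k{\left(H \right)} = \left(4 - 1\right) \left(-1\right) = 3 \left(-1\right) = -3$)
$\left(k{\left(x{\left(b \right)} \right)} + a{\left(1 \right)}\right)^{2} = \left(-3 + \left(4 - 1\right)\right)^{2} = \left(-3 + 3\right)^{2} = 0^{2} = 0$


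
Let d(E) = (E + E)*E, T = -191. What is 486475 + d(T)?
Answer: 559437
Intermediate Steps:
d(E) = 2*E**2 (d(E) = (2*E)*E = 2*E**2)
486475 + d(T) = 486475 + 2*(-191)**2 = 486475 + 2*36481 = 486475 + 72962 = 559437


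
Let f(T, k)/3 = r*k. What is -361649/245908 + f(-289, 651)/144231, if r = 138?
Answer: 4704883931/11822518916 ≈ 0.39796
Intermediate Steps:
f(T, k) = 414*k (f(T, k) = 3*(138*k) = 414*k)
-361649/245908 + f(-289, 651)/144231 = -361649/245908 + (414*651)/144231 = -361649*1/245908 + 269514*(1/144231) = -361649/245908 + 89838/48077 = 4704883931/11822518916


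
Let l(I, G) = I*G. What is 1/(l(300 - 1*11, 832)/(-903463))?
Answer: -903463/240448 ≈ -3.7574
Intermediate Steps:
l(I, G) = G*I
1/(l(300 - 1*11, 832)/(-903463)) = 1/((832*(300 - 1*11))/(-903463)) = 1/((832*(300 - 11))*(-1/903463)) = 1/((832*289)*(-1/903463)) = 1/(240448*(-1/903463)) = 1/(-240448/903463) = -903463/240448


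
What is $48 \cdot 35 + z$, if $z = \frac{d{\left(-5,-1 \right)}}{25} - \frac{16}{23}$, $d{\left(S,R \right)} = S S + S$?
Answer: $\frac{193212}{115} \approx 1680.1$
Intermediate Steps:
$d{\left(S,R \right)} = S + S^{2}$ ($d{\left(S,R \right)} = S^{2} + S = S + S^{2}$)
$z = \frac{12}{115}$ ($z = \frac{\left(-5\right) \left(1 - 5\right)}{25} - \frac{16}{23} = \left(-5\right) \left(-4\right) \frac{1}{25} - \frac{16}{23} = 20 \cdot \frac{1}{25} - \frac{16}{23} = \frac{4}{5} - \frac{16}{23} = \frac{12}{115} \approx 0.10435$)
$48 \cdot 35 + z = 48 \cdot 35 + \frac{12}{115} = 1680 + \frac{12}{115} = \frac{193212}{115}$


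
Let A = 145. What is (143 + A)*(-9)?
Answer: -2592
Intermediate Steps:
(143 + A)*(-9) = (143 + 145)*(-9) = 288*(-9) = -2592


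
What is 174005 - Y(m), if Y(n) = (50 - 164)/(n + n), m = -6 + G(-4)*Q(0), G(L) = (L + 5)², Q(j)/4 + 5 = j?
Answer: 4524073/26 ≈ 1.7400e+5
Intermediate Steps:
Q(j) = -20 + 4*j
G(L) = (5 + L)²
m = -26 (m = -6 + (5 - 4)²*(-20 + 4*0) = -6 + 1²*(-20 + 0) = -6 + 1*(-20) = -6 - 20 = -26)
Y(n) = -57/n (Y(n) = -114*1/(2*n) = -57/n)
174005 - Y(m) = 174005 - (-57)/(-26) = 174005 - (-57)*(-1)/26 = 174005 - 1*57/26 = 174005 - 57/26 = 4524073/26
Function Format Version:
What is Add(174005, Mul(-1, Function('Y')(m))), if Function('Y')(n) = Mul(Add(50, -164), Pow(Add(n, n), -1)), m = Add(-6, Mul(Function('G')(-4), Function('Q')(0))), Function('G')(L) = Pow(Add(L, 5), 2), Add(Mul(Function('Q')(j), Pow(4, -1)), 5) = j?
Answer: Rational(4524073, 26) ≈ 1.7400e+5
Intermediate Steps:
Function('Q')(j) = Add(-20, Mul(4, j))
Function('G')(L) = Pow(Add(5, L), 2)
m = -26 (m = Add(-6, Mul(Pow(Add(5, -4), 2), Add(-20, Mul(4, 0)))) = Add(-6, Mul(Pow(1, 2), Add(-20, 0))) = Add(-6, Mul(1, -20)) = Add(-6, -20) = -26)
Function('Y')(n) = Mul(-57, Pow(n, -1)) (Function('Y')(n) = Mul(-114, Pow(Mul(2, n), -1)) = Mul(-114, Mul(Rational(1, 2), Pow(n, -1))) = Mul(-57, Pow(n, -1)))
Add(174005, Mul(-1, Function('Y')(m))) = Add(174005, Mul(-1, Mul(-57, Pow(-26, -1)))) = Add(174005, Mul(-1, Mul(-57, Rational(-1, 26)))) = Add(174005, Mul(-1, Rational(57, 26))) = Add(174005, Rational(-57, 26)) = Rational(4524073, 26)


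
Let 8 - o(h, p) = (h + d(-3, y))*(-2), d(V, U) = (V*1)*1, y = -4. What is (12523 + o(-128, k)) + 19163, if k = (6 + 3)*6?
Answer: 31432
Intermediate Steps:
k = 54 (k = 9*6 = 54)
d(V, U) = V (d(V, U) = V*1 = V)
o(h, p) = 2 + 2*h (o(h, p) = 8 - (h - 3)*(-2) = 8 - (-3 + h)*(-2) = 8 - (6 - 2*h) = 8 + (-6 + 2*h) = 2 + 2*h)
(12523 + o(-128, k)) + 19163 = (12523 + (2 + 2*(-128))) + 19163 = (12523 + (2 - 256)) + 19163 = (12523 - 254) + 19163 = 12269 + 19163 = 31432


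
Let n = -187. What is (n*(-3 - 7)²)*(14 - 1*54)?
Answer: 748000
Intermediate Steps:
(n*(-3 - 7)²)*(14 - 1*54) = (-187*(-3 - 7)²)*(14 - 1*54) = (-187*(-10)²)*(14 - 54) = -187*100*(-40) = -18700*(-40) = 748000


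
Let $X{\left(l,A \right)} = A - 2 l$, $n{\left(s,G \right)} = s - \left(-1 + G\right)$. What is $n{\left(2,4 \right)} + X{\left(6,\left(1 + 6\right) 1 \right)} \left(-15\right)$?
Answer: $74$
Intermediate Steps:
$n{\left(s,G \right)} = 1 + s - G$
$n{\left(2,4 \right)} + X{\left(6,\left(1 + 6\right) 1 \right)} \left(-15\right) = \left(1 + 2 - 4\right) + \left(\left(1 + 6\right) 1 - 12\right) \left(-15\right) = \left(1 + 2 - 4\right) + \left(7 \cdot 1 - 12\right) \left(-15\right) = -1 + \left(7 - 12\right) \left(-15\right) = -1 - -75 = -1 + 75 = 74$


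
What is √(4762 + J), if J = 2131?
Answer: √6893 ≈ 83.024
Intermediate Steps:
√(4762 + J) = √(4762 + 2131) = √6893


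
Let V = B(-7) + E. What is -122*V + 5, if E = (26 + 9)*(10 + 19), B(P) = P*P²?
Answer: -81979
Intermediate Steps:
B(P) = P³
E = 1015 (E = 35*29 = 1015)
V = 672 (V = (-7)³ + 1015 = -343 + 1015 = 672)
-122*V + 5 = -122*672 + 5 = -81984 + 5 = -81979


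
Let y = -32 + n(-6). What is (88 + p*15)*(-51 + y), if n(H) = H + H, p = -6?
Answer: 190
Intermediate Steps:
n(H) = 2*H
y = -44 (y = -32 + 2*(-6) = -32 - 12 = -44)
(88 + p*15)*(-51 + y) = (88 - 6*15)*(-51 - 44) = (88 - 90)*(-95) = -2*(-95) = 190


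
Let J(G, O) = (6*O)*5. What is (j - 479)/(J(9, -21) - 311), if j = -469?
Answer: 948/941 ≈ 1.0074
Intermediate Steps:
J(G, O) = 30*O
(j - 479)/(J(9, -21) - 311) = (-469 - 479)/(30*(-21) - 311) = -948/(-630 - 311) = -948/(-941) = -948*(-1/941) = 948/941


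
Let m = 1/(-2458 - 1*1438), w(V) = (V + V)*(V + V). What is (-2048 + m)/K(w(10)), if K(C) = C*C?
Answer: -7979009/623360000 ≈ -0.012800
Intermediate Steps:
w(V) = 4*V² (w(V) = (2*V)*(2*V) = 4*V²)
m = -1/3896 (m = 1/(-2458 - 1438) = 1/(-3896) = -1/3896 ≈ -0.00025667)
K(C) = C²
(-2048 + m)/K(w(10)) = (-2048 - 1/3896)/((4*10²)²) = -7979009/(3896*((4*100)²)) = -7979009/(3896*(400²)) = -7979009/3896/160000 = -7979009/3896*1/160000 = -7979009/623360000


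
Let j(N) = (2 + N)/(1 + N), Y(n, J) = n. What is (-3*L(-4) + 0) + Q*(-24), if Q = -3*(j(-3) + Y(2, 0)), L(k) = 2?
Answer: 174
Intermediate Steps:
j(N) = (2 + N)/(1 + N)
Q = -15/2 (Q = -3*((2 - 3)/(1 - 3) + 2) = -3*(-1/(-2) + 2) = -3*(-½*(-1) + 2) = -3*(½ + 2) = -3*5/2 = -15/2 ≈ -7.5000)
(-3*L(-4) + 0) + Q*(-24) = (-3*2 + 0) - 15/2*(-24) = (-6 + 0) + 180 = -6 + 180 = 174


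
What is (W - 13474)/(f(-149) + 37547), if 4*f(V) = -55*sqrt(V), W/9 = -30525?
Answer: -173136125648/22556886069 - 63403780*I*sqrt(149)/22556886069 ≈ -7.6755 - 0.034311*I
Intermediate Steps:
W = -274725 (W = 9*(-30525) = -274725)
f(V) = -55*sqrt(V)/4 (f(V) = (-55*sqrt(V))/4 = -55*sqrt(V)/4)
(W - 13474)/(f(-149) + 37547) = (-274725 - 13474)/(-55*I*sqrt(149)/4 + 37547) = -288199/(-55*I*sqrt(149)/4 + 37547) = -288199/(37547 - 55*I*sqrt(149)/4)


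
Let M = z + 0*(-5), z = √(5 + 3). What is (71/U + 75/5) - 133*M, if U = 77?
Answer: 1226/77 - 266*√2 ≈ -360.26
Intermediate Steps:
z = 2*√2 (z = √8 = 2*√2 ≈ 2.8284)
M = 2*√2 (M = 2*√2 + 0*(-5) = 2*√2 + 0 = 2*√2 ≈ 2.8284)
(71/U + 75/5) - 133*M = (71/77 + 75/5) - 266*√2 = (71*(1/77) + 75*(⅕)) - 266*√2 = (71/77 + 15) - 266*√2 = 1226/77 - 266*√2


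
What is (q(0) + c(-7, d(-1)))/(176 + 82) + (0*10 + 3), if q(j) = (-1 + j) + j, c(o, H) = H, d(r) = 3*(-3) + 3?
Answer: 767/258 ≈ 2.9729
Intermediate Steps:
d(r) = -6 (d(r) = -9 + 3 = -6)
q(j) = -1 + 2*j
(q(0) + c(-7, d(-1)))/(176 + 82) + (0*10 + 3) = ((-1 + 2*0) - 6)/(176 + 82) + (0*10 + 3) = ((-1 + 0) - 6)/258 + (0 + 3) = (-1 - 6)*(1/258) + 3 = -7*1/258 + 3 = -7/258 + 3 = 767/258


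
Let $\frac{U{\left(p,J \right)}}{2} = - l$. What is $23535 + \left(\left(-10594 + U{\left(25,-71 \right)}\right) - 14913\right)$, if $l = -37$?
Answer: $-1898$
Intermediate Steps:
$U{\left(p,J \right)} = 74$ ($U{\left(p,J \right)} = 2 \left(\left(-1\right) \left(-37\right)\right) = 2 \cdot 37 = 74$)
$23535 + \left(\left(-10594 + U{\left(25,-71 \right)}\right) - 14913\right) = 23535 + \left(\left(-10594 + 74\right) - 14913\right) = 23535 - 25433 = -1898$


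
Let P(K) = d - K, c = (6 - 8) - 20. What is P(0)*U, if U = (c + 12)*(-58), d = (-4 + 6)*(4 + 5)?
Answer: 10440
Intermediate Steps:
d = 18 (d = 2*9 = 18)
c = -22 (c = -2 - 20 = -22)
P(K) = 18 - K
U = 580 (U = (-22 + 12)*(-58) = -10*(-58) = 580)
P(0)*U = (18 - 1*0)*580 = (18 + 0)*580 = 18*580 = 10440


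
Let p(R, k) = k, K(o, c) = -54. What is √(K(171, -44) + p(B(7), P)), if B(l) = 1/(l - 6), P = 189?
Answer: 3*√15 ≈ 11.619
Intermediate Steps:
B(l) = 1/(-6 + l)
√(K(171, -44) + p(B(7), P)) = √(-54 + 189) = √135 = 3*√15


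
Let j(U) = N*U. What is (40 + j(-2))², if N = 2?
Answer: 1296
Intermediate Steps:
j(U) = 2*U
(40 + j(-2))² = (40 + 2*(-2))² = (40 - 4)² = 36² = 1296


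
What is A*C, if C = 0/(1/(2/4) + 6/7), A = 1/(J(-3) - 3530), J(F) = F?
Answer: 0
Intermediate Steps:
A = -1/3533 (A = 1/(-3 - 3530) = 1/(-3533) = -1/3533 ≈ -0.00028305)
C = 0 (C = 0/(1/(2*(1/4)) + 6*(1/7)) = 0/(1/(1/2) + 6/7) = 0/(1*2 + 6/7) = 0/(2 + 6/7) = 0/(20/7) = 0*(7/20) = 0)
A*C = -1/3533*0 = 0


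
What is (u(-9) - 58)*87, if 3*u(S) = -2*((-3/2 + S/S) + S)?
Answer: -4495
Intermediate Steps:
u(S) = ⅓ - 2*S/3 (u(S) = (-2*((-3/2 + S/S) + S))/3 = (-2*((-3*½ + 1) + S))/3 = (-2*((-3/2 + 1) + S))/3 = (-2*(-½ + S))/3 = (1 - 2*S)/3 = ⅓ - 2*S/3)
(u(-9) - 58)*87 = ((⅓ - ⅔*(-9)) - 58)*87 = ((⅓ + 6) - 58)*87 = (19/3 - 58)*87 = -155/3*87 = -4495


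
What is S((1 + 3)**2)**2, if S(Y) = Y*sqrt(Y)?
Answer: 4096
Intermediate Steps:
S(Y) = Y**(3/2)
S((1 + 3)**2)**2 = (((1 + 3)**2)**(3/2))**2 = ((4**2)**(3/2))**2 = (16**(3/2))**2 = 64**2 = 4096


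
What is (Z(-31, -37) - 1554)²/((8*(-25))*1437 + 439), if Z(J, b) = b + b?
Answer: -2650384/286961 ≈ -9.2360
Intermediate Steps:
Z(J, b) = 2*b
(Z(-31, -37) - 1554)²/((8*(-25))*1437 + 439) = (2*(-37) - 1554)²/((8*(-25))*1437 + 439) = (-74 - 1554)²/(-200*1437 + 439) = (-1628)²/(-287400 + 439) = 2650384/(-286961) = 2650384*(-1/286961) = -2650384/286961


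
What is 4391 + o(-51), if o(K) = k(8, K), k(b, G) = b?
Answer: 4399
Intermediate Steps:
o(K) = 8
4391 + o(-51) = 4391 + 8 = 4399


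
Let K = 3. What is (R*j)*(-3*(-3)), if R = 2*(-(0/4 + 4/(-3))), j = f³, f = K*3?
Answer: 17496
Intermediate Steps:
f = 9 (f = 3*3 = 9)
j = 729 (j = 9³ = 729)
R = 8/3 (R = 2*(-(0*(¼) + 4*(-⅓))) = 2*(-(0 - 4/3)) = 2*(-1*(-4/3)) = 2*(4/3) = 8/3 ≈ 2.6667)
(R*j)*(-3*(-3)) = ((8/3)*729)*(-3*(-3)) = 1944*9 = 17496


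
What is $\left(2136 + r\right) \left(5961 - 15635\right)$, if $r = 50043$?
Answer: $-504779646$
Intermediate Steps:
$\left(2136 + r\right) \left(5961 - 15635\right) = \left(2136 + 50043\right) \left(5961 - 15635\right) = 52179 \left(-9674\right) = -504779646$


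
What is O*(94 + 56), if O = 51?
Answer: 7650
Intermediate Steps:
O*(94 + 56) = 51*(94 + 56) = 51*150 = 7650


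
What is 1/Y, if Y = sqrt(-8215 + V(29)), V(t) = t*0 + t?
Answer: -I*sqrt(8186)/8186 ≈ -0.011053*I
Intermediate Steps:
V(t) = t (V(t) = 0 + t = t)
Y = I*sqrt(8186) (Y = sqrt(-8215 + 29) = sqrt(-8186) = I*sqrt(8186) ≈ 90.477*I)
1/Y = 1/(I*sqrt(8186)) = -I*sqrt(8186)/8186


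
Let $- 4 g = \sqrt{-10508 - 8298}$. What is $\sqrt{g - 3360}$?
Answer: $\frac{\sqrt{-13440 - i \sqrt{18806}}}{2} \approx 0.29572 - 57.966 i$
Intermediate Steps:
$g = - \frac{i \sqrt{18806}}{4}$ ($g = - \frac{\sqrt{-10508 - 8298}}{4} = - \frac{\sqrt{-18806}}{4} = - \frac{i \sqrt{18806}}{4} \approx - 34.284 i$)
$\sqrt{g - 3360} = \sqrt{- \frac{i \sqrt{18806}}{4} - 3360} = \sqrt{-3360 - \frac{i \sqrt{18806}}{4}}$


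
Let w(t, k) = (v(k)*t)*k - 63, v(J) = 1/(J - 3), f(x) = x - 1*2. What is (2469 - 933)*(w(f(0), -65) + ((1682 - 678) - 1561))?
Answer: -16239360/17 ≈ -9.5526e+5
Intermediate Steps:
f(x) = -2 + x (f(x) = x - 2 = -2 + x)
v(J) = 1/(-3 + J)
w(t, k) = -63 + k*t/(-3 + k) (w(t, k) = (t/(-3 + k))*k - 63 = k*t/(-3 + k) - 63 = -63 + k*t/(-3 + k))
(2469 - 933)*(w(f(0), -65) + ((1682 - 678) - 1561)) = (2469 - 933)*((189 - 63*(-65) - 65*(-2 + 0))/(-3 - 65) + ((1682 - 678) - 1561)) = 1536*((189 + 4095 - 65*(-2))/(-68) + (1004 - 1561)) = 1536*(-(189 + 4095 + 130)/68 - 557) = 1536*(-1/68*4414 - 557) = 1536*(-2207/34 - 557) = 1536*(-21145/34) = -16239360/17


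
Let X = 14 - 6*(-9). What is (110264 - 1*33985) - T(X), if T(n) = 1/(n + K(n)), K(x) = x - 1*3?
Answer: 10145106/133 ≈ 76279.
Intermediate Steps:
K(x) = -3 + x (K(x) = x - 3 = -3 + x)
X = 68 (X = 14 + 54 = 68)
T(n) = 1/(-3 + 2*n) (T(n) = 1/(n + (-3 + n)) = 1/(-3 + 2*n))
(110264 - 1*33985) - T(X) = (110264 - 1*33985) - 1/(-3 + 2*68) = (110264 - 33985) - 1/(-3 + 136) = 76279 - 1/133 = 10145106/133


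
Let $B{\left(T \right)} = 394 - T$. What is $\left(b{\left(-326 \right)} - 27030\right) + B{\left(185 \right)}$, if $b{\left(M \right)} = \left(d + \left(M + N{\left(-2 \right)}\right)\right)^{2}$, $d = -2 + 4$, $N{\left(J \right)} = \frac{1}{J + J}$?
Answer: $\frac{1253073}{16} \approx 78317.0$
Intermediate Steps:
$N{\left(J \right)} = \frac{1}{2 J}$
$d = 2$
$b{\left(M \right)} = \left(\frac{7}{4} + M\right)^{2}$ ($b{\left(M \right)} = \left(2 + \left(M + \frac{1}{2 \left(-2\right)}\right)\right)^{2} = \left(2 + \left(M + \frac{1}{2} \left(- \frac{1}{2}\right)\right)\right)^{2} = \left(2 + \left(M - \frac{1}{4}\right)\right)^{2} = \left(2 + \left(- \frac{1}{4} + M\right)\right)^{2} = \left(\frac{7}{4} + M\right)^{2}$)
$\left(b{\left(-326 \right)} - 27030\right) + B{\left(185 \right)} = \left(\frac{\left(7 + 4 \left(-326\right)\right)^{2}}{16} - 27030\right) + \left(394 - 185\right) = \left(\frac{\left(7 - 1304\right)^{2}}{16} - 27030\right) + \left(394 - 185\right) = \left(\frac{\left(-1297\right)^{2}}{16} - 27030\right) + 209 = \left(\frac{1}{16} \cdot 1682209 - 27030\right) + 209 = \left(\frac{1682209}{16} - 27030\right) + 209 = \frac{1249729}{16} + 209 = \frac{1253073}{16}$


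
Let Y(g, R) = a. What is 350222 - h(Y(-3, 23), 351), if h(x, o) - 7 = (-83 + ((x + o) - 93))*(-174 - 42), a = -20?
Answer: 383695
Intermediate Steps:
Y(g, R) = -20
h(x, o) = 38023 - 216*o - 216*x (h(x, o) = 7 + (-83 + ((x + o) - 93))*(-174 - 42) = 7 + (-83 + ((o + x) - 93))*(-216) = 7 + (-83 + (-93 + o + x))*(-216) = 7 + (-176 + o + x)*(-216) = 7 + (38016 - 216*o - 216*x) = 38023 - 216*o - 216*x)
350222 - h(Y(-3, 23), 351) = 350222 - (38023 - 216*351 - 216*(-20)) = 350222 - (38023 - 75816 + 4320) = 350222 - 1*(-33473) = 350222 + 33473 = 383695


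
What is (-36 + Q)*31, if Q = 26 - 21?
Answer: -961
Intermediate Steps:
Q = 5
(-36 + Q)*31 = (-36 + 5)*31 = -31*31 = -961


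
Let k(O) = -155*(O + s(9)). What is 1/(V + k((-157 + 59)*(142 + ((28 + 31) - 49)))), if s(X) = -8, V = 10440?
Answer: 1/2320560 ≈ 4.3093e-7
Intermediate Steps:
k(O) = 1240 - 155*O (k(O) = -155*(O - 8) = -155*(-8 + O) = 1240 - 155*O)
1/(V + k((-157 + 59)*(142 + ((28 + 31) - 49)))) = 1/(10440 + (1240 - 155*(-157 + 59)*(142 + ((28 + 31) - 49)))) = 1/(10440 + (1240 - (-15190)*(142 + (59 - 49)))) = 1/(10440 + (1240 - (-15190)*(142 + 10))) = 1/(10440 + (1240 - (-15190)*152)) = 1/(10440 + (1240 - 155*(-14896))) = 1/(10440 + (1240 + 2308880)) = 1/(10440 + 2310120) = 1/2320560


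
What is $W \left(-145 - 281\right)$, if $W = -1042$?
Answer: $443892$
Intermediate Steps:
$W \left(-145 - 281\right) = - 1042 \left(-145 - 281\right) = \left(-1042\right) \left(-426\right) = 443892$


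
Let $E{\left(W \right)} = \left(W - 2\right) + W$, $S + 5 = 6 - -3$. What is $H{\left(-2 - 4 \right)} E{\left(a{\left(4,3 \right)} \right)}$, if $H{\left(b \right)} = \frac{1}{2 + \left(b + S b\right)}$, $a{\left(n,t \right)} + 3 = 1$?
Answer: $\frac{3}{14} \approx 0.21429$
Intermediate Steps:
$S = 4$ ($S = -5 + \left(6 - -3\right) = -5 + \left(6 + 3\right) = -5 + 9 = 4$)
$a{\left(n,t \right)} = -2$ ($a{\left(n,t \right)} = -3 + 1 = -2$)
$H{\left(b \right)} = \frac{1}{2 + 5 b}$ ($H{\left(b \right)} = \frac{1}{2 + \left(b + 4 b\right)} = \frac{1}{2 + 5 b}$)
$E{\left(W \right)} = -2 + 2 W$ ($E{\left(W \right)} = \left(-2 + W\right) + W = -2 + 2 W$)
$H{\left(-2 - 4 \right)} E{\left(a{\left(4,3 \right)} \right)} = \frac{-2 + 2 \left(-2\right)}{2 + 5 \left(-2 - 4\right)} = \frac{-2 - 4}{2 + 5 \left(-6\right)} = \frac{1}{2 - 30} \left(-6\right) = \frac{1}{-28} \left(-6\right) = \left(- \frac{1}{28}\right) \left(-6\right) = \frac{3}{14}$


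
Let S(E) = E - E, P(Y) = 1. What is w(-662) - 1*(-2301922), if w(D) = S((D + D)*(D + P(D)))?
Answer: 2301922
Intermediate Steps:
S(E) = 0
w(D) = 0
w(-662) - 1*(-2301922) = 0 - 1*(-2301922) = 0 + 2301922 = 2301922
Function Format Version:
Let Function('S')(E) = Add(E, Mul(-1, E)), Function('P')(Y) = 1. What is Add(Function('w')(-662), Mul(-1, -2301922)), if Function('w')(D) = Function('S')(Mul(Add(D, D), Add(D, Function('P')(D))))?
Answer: 2301922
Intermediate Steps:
Function('S')(E) = 0
Function('w')(D) = 0
Add(Function('w')(-662), Mul(-1, -2301922)) = Add(0, Mul(-1, -2301922)) = Add(0, 2301922) = 2301922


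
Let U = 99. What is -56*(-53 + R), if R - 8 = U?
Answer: -3024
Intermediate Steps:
R = 107 (R = 8 + 99 = 107)
-56*(-53 + R) = -56*(-53 + 107) = -56*54 = -3024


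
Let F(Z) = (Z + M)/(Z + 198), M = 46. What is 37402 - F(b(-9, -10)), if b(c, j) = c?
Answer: 7068941/189 ≈ 37402.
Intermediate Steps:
F(Z) = (46 + Z)/(198 + Z) (F(Z) = (Z + 46)/(Z + 198) = (46 + Z)/(198 + Z))
37402 - F(b(-9, -10)) = 37402 - (46 - 9)/(198 - 9) = 37402 - 37/189 = 7068941/189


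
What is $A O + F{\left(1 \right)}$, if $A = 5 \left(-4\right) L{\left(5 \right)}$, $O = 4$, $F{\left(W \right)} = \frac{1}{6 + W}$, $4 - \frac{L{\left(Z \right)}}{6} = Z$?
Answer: $\frac{3361}{7} \approx 480.14$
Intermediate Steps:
$L{\left(Z \right)} = 24 - 6 Z$
$A = 120$ ($A = 5 \left(-4\right) \left(24 - 30\right) = - 20 \left(24 - 30\right) = \left(-20\right) \left(-6\right) = 120$)
$A O + F{\left(1 \right)} = 120 \cdot 4 + \frac{1}{6 + 1} = 480 + \frac{1}{7} = \frac{3361}{7}$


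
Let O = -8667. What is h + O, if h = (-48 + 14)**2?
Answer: -7511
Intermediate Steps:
h = 1156 (h = (-34)**2 = 1156)
h + O = 1156 - 8667 = -7511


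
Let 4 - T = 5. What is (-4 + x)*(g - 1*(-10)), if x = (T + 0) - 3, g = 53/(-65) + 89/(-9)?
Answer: 3296/585 ≈ 5.6342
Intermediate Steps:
T = -1 (T = 4 - 1*5 = 4 - 5 = -1)
g = -6262/585 (g = 53*(-1/65) + 89*(-⅑) = -53/65 - 89/9 = -6262/585 ≈ -10.704)
x = -4 (x = (-1 + 0) - 3 = -1 - 3 = -4)
(-4 + x)*(g - 1*(-10)) = (-4 - 4)*(-6262/585 - 1*(-10)) = -8*(-6262/585 + 10) = -8*(-412/585) = 3296/585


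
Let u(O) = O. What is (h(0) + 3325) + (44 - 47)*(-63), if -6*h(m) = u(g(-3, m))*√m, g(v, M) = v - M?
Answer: 3514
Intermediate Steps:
h(m) = -√m*(-3 - m)/6 (h(m) = -(-3 - m)*√m/6 = -√m*(-3 - m)/6)
(h(0) + 3325) + (44 - 47)*(-63) = (√0*(3 + 0)/6 + 3325) + (44 - 47)*(-63) = ((⅙)*0*3 + 3325) - 3*(-63) = (0 + 3325) + 189 = 3325 + 189 = 3514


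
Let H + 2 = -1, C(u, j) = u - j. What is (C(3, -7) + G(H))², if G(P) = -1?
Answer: 81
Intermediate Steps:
H = -3 (H = -2 - 1 = -3)
(C(3, -7) + G(H))² = ((3 - 1*(-7)) - 1)² = ((3 + 7) - 1)² = (10 - 1)² = 9² = 81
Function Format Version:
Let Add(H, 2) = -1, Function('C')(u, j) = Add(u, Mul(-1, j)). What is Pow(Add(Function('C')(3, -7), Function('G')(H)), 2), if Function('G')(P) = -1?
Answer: 81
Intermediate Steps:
H = -3 (H = Add(-2, -1) = -3)
Pow(Add(Function('C')(3, -7), Function('G')(H)), 2) = Pow(Add(Add(3, Mul(-1, -7)), -1), 2) = Pow(Add(Add(3, 7), -1), 2) = Pow(Add(10, -1), 2) = Pow(9, 2) = 81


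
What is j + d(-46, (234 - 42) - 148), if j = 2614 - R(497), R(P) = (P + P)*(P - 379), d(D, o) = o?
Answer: -114634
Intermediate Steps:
R(P) = 2*P*(-379 + P) (R(P) = (2*P)*(-379 + P) = 2*P*(-379 + P))
j = -114678 (j = 2614 - 2*497*(-379 + 497) = 2614 - 2*497*118 = 2614 - 1*117292 = 2614 - 117292 = -114678)
j + d(-46, (234 - 42) - 148) = -114678 + ((234 - 42) - 148) = -114678 + (192 - 148) = -114678 + 44 = -114634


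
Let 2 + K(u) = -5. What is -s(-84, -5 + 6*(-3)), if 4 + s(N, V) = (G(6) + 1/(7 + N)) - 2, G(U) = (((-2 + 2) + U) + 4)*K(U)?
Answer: 5853/77 ≈ 76.013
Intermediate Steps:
K(u) = -7 (K(u) = -2 - 5 = -7)
G(U) = -28 - 7*U (G(U) = (((-2 + 2) + U) + 4)*(-7) = ((0 + U) + 4)*(-7) = (U + 4)*(-7) = (4 + U)*(-7) = -28 - 7*U)
s(N, V) = -76 + 1/(7 + N) (s(N, V) = -4 + (((-28 - 7*6) + 1/(7 + N)) - 2) = -4 + (((-28 - 42) + 1/(7 + N)) - 2) = -4 + ((-70 + 1/(7 + N)) - 2) = -4 + (-72 + 1/(7 + N)) = -76 + 1/(7 + N))
-s(-84, -5 + 6*(-3)) = -(-531 - 76*(-84))/(7 - 84) = -(-531 + 6384)/(-77) = -(-1)*5853/77 = -1*(-5853/77) = 5853/77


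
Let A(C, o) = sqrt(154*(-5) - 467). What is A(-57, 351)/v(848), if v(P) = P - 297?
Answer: I*sqrt(1237)/551 ≈ 0.063831*I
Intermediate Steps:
A(C, o) = I*sqrt(1237) (A(C, o) = sqrt(-770 - 467) = sqrt(-1237) = I*sqrt(1237))
v(P) = -297 + P
A(-57, 351)/v(848) = (I*sqrt(1237))/(-297 + 848) = (I*sqrt(1237))/551 = (I*sqrt(1237))*(1/551) = I*sqrt(1237)/551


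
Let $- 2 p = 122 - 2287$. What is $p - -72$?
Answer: $\frac{2309}{2} \approx 1154.5$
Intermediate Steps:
$p = \frac{2165}{2}$ ($p = - \frac{122 - 2287}{2} = \left(- \frac{1}{2}\right) \left(-2165\right) = \frac{2165}{2} \approx 1082.5$)
$p - -72 = \frac{2165}{2} - -72 = \frac{2165}{2} + 72 = \frac{2309}{2}$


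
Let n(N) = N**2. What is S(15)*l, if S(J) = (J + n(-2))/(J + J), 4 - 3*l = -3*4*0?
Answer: 38/45 ≈ 0.84444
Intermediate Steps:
l = 4/3 (l = 4/3 - (-3*4)*0/3 = 4/3 - (-4)*0 = 4/3 - 1/3*0 = 4/3 + 0 = 4/3 ≈ 1.3333)
S(J) = (4 + J)/(2*J) (S(J) = (J + (-2)**2)/(J + J) = (J + 4)/((2*J)) = (4 + J)*(1/(2*J)) = (4 + J)/(2*J))
S(15)*l = ((1/2)*(4 + 15)/15)*(4/3) = ((1/2)*(1/15)*19)*(4/3) = (19/30)*(4/3) = 38/45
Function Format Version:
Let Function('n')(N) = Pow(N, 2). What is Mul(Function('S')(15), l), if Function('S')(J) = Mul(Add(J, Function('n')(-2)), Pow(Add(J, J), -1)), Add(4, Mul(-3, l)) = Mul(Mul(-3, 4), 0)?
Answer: Rational(38, 45) ≈ 0.84444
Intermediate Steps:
l = Rational(4, 3) (l = Add(Rational(4, 3), Mul(Rational(-1, 3), Mul(Mul(-3, 4), 0))) = Add(Rational(4, 3), Mul(Rational(-1, 3), Mul(-12, 0))) = Add(Rational(4, 3), Mul(Rational(-1, 3), 0)) = Add(Rational(4, 3), 0) = Rational(4, 3) ≈ 1.3333)
Function('S')(J) = Mul(Rational(1, 2), Pow(J, -1), Add(4, J)) (Function('S')(J) = Mul(Add(J, Pow(-2, 2)), Pow(Add(J, J), -1)) = Mul(Add(J, 4), Pow(Mul(2, J), -1)) = Mul(Add(4, J), Mul(Rational(1, 2), Pow(J, -1))) = Mul(Rational(1, 2), Pow(J, -1), Add(4, J)))
Mul(Function('S')(15), l) = Mul(Mul(Rational(1, 2), Pow(15, -1), Add(4, 15)), Rational(4, 3)) = Mul(Mul(Rational(1, 2), Rational(1, 15), 19), Rational(4, 3)) = Mul(Rational(19, 30), Rational(4, 3)) = Rational(38, 45)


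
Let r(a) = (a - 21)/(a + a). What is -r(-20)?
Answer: -41/40 ≈ -1.0250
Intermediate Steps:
r(a) = (-21 + a)/(2*a) (r(a) = (-21 + a)/((2*a)) = (-21 + a)*(1/(2*a)) = (-21 + a)/(2*a))
-r(-20) = -(-21 - 20)/(2*(-20)) = -(-1)*(-41)/(2*20) = -1*41/40 = -41/40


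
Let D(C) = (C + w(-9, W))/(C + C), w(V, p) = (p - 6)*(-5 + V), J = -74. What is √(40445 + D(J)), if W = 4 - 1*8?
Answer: √221474378/74 ≈ 201.11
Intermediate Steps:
W = -4 (W = 4 - 8 = -4)
w(V, p) = (-6 + p)*(-5 + V)
D(C) = (140 + C)/(2*C) (D(C) = (C + (30 - 6*(-9) - 5*(-4) - 9*(-4)))/(C + C) = (C + (30 + 54 + 20 + 36))/((2*C)) = (C + 140)*(1/(2*C)) = (140 + C)*(1/(2*C)) = (140 + C)/(2*C))
√(40445 + D(J)) = √(40445 + (½)*(140 - 74)/(-74)) = √(40445 + (½)*(-1/74)*66) = √(40445 - 33/74) = √(2992897/74) = √221474378/74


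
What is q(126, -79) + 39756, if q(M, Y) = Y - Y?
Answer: 39756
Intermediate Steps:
q(M, Y) = 0
q(126, -79) + 39756 = 0 + 39756 = 39756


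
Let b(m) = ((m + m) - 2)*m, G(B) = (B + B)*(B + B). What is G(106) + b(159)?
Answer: 95188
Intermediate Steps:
G(B) = 4*B**2 (G(B) = (2*B)*(2*B) = 4*B**2)
b(m) = m*(-2 + 2*m) (b(m) = (2*m - 2)*m = (-2 + 2*m)*m = m*(-2 + 2*m))
G(106) + b(159) = 4*106**2 + 2*159*(-1 + 159) = 4*11236 + 2*159*158 = 44944 + 50244 = 95188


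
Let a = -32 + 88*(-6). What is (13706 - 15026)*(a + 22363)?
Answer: -28779960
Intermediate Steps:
a = -560 (a = -32 - 528 = -560)
(13706 - 15026)*(a + 22363) = (13706 - 15026)*(-560 + 22363) = -1320*21803 = -28779960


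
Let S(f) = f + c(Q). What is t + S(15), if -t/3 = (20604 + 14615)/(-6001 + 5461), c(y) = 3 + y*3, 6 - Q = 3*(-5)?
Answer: 49799/180 ≈ 276.66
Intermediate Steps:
Q = 21 (Q = 6 - 3*(-5) = 6 - 1*(-15) = 6 + 15 = 21)
c(y) = 3 + 3*y
S(f) = 66 + f (S(f) = f + (3 + 3*21) = f + (3 + 63) = f + 66 = 66 + f)
t = 35219/180 (t = -3*(20604 + 14615)/(-6001 + 5461) = -105657/(-540) = -105657*(-1)/540 = -3*(-35219/540) = 35219/180 ≈ 195.66)
t + S(15) = 35219/180 + (66 + 15) = 35219/180 + 81 = 49799/180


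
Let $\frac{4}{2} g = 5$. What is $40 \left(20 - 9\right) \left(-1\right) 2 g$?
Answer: $-2200$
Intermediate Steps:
$g = \frac{5}{2}$ ($g = \frac{1}{2} \cdot 5 = \frac{5}{2} \approx 2.5$)
$40 \left(20 - 9\right) \left(-1\right) 2 g = 40 \left(20 - 9\right) \left(-1\right) 2 \cdot \frac{5}{2} = 40 \left(20 - 9\right) \left(\left(-2\right) \frac{5}{2}\right) = 40 \cdot 11 \left(-5\right) = 440 \left(-5\right) = -2200$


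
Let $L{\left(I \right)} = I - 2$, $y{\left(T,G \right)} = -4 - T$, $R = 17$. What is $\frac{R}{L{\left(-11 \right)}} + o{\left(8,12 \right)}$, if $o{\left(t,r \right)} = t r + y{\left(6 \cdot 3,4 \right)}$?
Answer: $\frac{945}{13} \approx 72.692$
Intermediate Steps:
$L{\left(I \right)} = -2 + I$
$o{\left(t,r \right)} = -22 + r t$ ($o{\left(t,r \right)} = t r - \left(4 + 6 \cdot 3\right) = r t - 22 = -22 + r t$)
$\frac{R}{L{\left(-11 \right)}} + o{\left(8,12 \right)} = \frac{1}{-2 - 11} \cdot 17 + \left(-22 + 12 \cdot 8\right) = \frac{1}{-13} \cdot 17 + \left(-22 + 96\right) = \left(- \frac{1}{13}\right) 17 + 74 = - \frac{17}{13} + 74 = \frac{945}{13}$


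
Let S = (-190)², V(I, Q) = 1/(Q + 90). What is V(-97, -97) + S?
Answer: 252699/7 ≈ 36100.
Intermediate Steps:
V(I, Q) = 1/(90 + Q)
S = 36100
V(-97, -97) + S = 1/(90 - 97) + 36100 = 1/(-7) + 36100 = -⅐ + 36100 = 252699/7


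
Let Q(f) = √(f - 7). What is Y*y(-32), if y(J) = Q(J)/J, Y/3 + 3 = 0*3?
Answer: 9*I*√39/32 ≈ 1.7564*I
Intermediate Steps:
Q(f) = √(-7 + f)
Y = -9 (Y = -9 + 3*(0*3) = -9 + 3*0 = -9 + 0 = -9)
y(J) = √(-7 + J)/J
Y*y(-32) = -9*√(-7 - 32)/(-32) = -(-9)*√(-39)/32 = -(-9)*I*√39/32 = 9*I*√39/32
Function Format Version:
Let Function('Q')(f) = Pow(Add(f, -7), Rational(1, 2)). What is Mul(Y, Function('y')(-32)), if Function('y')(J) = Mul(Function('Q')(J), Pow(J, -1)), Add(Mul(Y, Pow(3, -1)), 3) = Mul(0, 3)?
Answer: Mul(Rational(9, 32), I, Pow(39, Rational(1, 2))) ≈ Mul(1.7564, I)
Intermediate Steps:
Function('Q')(f) = Pow(Add(-7, f), Rational(1, 2))
Y = -9 (Y = Add(-9, Mul(3, Mul(0, 3))) = Add(-9, Mul(3, 0)) = Add(-9, 0) = -9)
Function('y')(J) = Mul(Pow(J, -1), Pow(Add(-7, J), Rational(1, 2))) (Function('y')(J) = Mul(Pow(Add(-7, J), Rational(1, 2)), Pow(J, -1)) = Mul(Pow(J, -1), Pow(Add(-7, J), Rational(1, 2))))
Mul(Y, Function('y')(-32)) = Mul(-9, Mul(Pow(-32, -1), Pow(Add(-7, -32), Rational(1, 2)))) = Mul(-9, Mul(Rational(-1, 32), Pow(-39, Rational(1, 2)))) = Mul(-9, Mul(Rational(-1, 32), Mul(I, Pow(39, Rational(1, 2))))) = Mul(-9, Mul(Rational(-1, 32), I, Pow(39, Rational(1, 2)))) = Mul(Rational(9, 32), I, Pow(39, Rational(1, 2)))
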